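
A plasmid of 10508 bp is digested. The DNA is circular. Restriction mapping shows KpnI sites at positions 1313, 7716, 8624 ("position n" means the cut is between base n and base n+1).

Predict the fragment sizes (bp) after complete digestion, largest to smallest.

6403, 3197, 908 bp

Circular molecule, 3 cuts → 3 fragments:
  7716 − 1313 = 6403 bp
  8624 − 7716 = 908 bp
  wrap: 10508 − 8624 + 1313 = 3197 bp
Sorted largest to smallest: 6403, 3197, 908 bp.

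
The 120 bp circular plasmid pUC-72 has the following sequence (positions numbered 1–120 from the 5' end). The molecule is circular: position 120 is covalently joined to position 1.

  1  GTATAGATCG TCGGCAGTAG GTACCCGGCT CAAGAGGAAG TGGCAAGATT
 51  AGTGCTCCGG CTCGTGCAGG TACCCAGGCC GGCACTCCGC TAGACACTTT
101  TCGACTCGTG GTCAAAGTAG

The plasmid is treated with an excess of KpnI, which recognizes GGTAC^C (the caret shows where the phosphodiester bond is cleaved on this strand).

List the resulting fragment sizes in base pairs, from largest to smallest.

71, 49 bp

KpnI sites (GGTACC) start at positions 20, 69.
KpnI cuts after base 5 of each site (before the last base), so after positions 24, 73.
Circular molecule, 2 cuts → 2 fragments:
  25–73 → 49 bp
  74–120 then 1–24 → 47 + 24 = 71 bp
Sorted largest to smallest: 71, 49 bp.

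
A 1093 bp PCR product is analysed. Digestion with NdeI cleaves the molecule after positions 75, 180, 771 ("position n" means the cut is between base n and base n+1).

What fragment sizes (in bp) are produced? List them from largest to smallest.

Linear molecule, 3 cuts → 4 fragments:
  75 − 0 = 75 bp
  180 − 75 = 105 bp
  771 − 180 = 591 bp
  1093 − 771 = 322 bp
Sorted largest to smallest: 591, 322, 105, 75 bp.

591, 322, 105, 75 bp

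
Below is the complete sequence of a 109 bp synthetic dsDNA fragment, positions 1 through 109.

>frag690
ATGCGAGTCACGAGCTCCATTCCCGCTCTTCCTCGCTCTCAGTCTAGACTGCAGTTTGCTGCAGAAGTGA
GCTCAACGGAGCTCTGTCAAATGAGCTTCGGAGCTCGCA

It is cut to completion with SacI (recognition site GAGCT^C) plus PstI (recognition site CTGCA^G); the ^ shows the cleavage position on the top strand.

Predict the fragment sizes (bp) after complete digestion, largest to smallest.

37, 22, 16, 10, 10, 10, 4 bp

SacI sites (GAGCTC) start at positions 12, 69, 79, 101.
SacI cuts after base 5 of each site (before the last base), so after positions 16, 73, 83, 105.
PstI sites (CTGCAG) start at positions 49, 59.
PstI cuts after base 5 of each site (before the last base), so after positions 53, 63.
Combined cut positions: 16, 53, 63, 73, 83, 105.
Linear molecule, 6 cuts → 7 fragments:
  1–16 → 16 bp
  17–53 → 37 bp
  54–63 → 10 bp
  64–73 → 10 bp
  74–83 → 10 bp
  84–105 → 22 bp
  106–109 → 4 bp
Sorted largest to smallest: 37, 22, 16, 10, 10, 10, 4 bp.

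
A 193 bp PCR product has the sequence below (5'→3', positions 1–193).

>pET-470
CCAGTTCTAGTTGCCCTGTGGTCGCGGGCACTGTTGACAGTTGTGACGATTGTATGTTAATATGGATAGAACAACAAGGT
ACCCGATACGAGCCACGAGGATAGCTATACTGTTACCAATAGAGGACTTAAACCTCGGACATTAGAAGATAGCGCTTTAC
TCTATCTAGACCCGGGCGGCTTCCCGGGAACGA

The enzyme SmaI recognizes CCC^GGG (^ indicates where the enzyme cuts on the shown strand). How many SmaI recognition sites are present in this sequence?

2

CCCGGG occurs starting at positions 171, 183.
SmaI cuts at 2 sites.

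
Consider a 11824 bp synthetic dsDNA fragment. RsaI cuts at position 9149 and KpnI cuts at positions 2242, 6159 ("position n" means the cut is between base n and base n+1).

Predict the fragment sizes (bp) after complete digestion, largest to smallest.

3917, 2990, 2675, 2242 bp

Combined cut positions (sorted): 2242, 6159, 9149.
Linear molecule, 3 cuts → 4 fragments:
  2242 − 0 = 2242 bp
  6159 − 2242 = 3917 bp
  9149 − 6159 = 2990 bp
  11824 − 9149 = 2675 bp
Sorted largest to smallest: 3917, 2990, 2675, 2242 bp.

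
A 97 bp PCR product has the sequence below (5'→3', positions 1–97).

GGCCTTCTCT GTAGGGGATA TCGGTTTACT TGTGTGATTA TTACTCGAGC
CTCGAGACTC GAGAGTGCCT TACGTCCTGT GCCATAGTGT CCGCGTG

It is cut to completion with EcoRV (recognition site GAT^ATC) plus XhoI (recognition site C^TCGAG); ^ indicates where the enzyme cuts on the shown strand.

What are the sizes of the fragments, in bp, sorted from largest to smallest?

39, 25, 19, 7, 7 bp

The EcoRV site (GATATC) starts at position 17.
EcoRV cuts after base 3 of each site, so after position 19.
XhoI sites (CTCGAG) start at positions 44, 51, 58.
XhoI cuts after the first base of each site, so after positions 44, 51, 58.
Combined cut positions: 19, 44, 51, 58.
Linear molecule, 4 cuts → 5 fragments:
  1–19 → 19 bp
  20–44 → 25 bp
  45–51 → 7 bp
  52–58 → 7 bp
  59–97 → 39 bp
Sorted largest to smallest: 39, 25, 19, 7, 7 bp.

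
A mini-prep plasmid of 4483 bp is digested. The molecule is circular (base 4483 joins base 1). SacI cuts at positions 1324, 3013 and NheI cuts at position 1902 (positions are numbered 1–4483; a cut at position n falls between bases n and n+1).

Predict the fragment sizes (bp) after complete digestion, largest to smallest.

2794, 1111, 578 bp

Combined cut positions (sorted): 1324, 1902, 3013.
Circular molecule, 3 cuts → 3 fragments:
  1902 − 1324 = 578 bp
  3013 − 1902 = 1111 bp
  wrap: 4483 − 3013 + 1324 = 2794 bp
Sorted largest to smallest: 2794, 1111, 578 bp.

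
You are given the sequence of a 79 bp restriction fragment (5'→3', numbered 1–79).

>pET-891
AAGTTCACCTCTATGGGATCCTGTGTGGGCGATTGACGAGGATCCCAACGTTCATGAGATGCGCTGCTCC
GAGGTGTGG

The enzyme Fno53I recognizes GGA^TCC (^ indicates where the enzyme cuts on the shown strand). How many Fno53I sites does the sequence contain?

2

GGATCC occurs starting at positions 16, 40.
Fno53I cuts at 2 sites.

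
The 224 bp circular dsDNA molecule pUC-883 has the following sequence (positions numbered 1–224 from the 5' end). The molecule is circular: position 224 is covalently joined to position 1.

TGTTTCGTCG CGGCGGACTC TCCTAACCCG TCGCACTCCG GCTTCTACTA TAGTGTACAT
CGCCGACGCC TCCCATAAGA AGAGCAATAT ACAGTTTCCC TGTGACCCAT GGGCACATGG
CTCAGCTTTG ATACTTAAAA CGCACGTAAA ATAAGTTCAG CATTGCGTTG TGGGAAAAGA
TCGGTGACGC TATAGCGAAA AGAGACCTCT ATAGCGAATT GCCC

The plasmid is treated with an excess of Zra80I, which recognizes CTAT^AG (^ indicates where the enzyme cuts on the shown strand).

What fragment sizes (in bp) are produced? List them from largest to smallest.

Zra80I sites (CTATAG) start at positions 48, 190, 209.
Zra80I cuts after base 4 of each site, so after positions 51, 193, 212.
Circular molecule, 3 cuts → 3 fragments:
  52–193 → 142 bp
  194–212 → 19 bp
  213–224 then 1–51 → 12 + 51 = 63 bp
Sorted largest to smallest: 142, 63, 19 bp.

142, 63, 19 bp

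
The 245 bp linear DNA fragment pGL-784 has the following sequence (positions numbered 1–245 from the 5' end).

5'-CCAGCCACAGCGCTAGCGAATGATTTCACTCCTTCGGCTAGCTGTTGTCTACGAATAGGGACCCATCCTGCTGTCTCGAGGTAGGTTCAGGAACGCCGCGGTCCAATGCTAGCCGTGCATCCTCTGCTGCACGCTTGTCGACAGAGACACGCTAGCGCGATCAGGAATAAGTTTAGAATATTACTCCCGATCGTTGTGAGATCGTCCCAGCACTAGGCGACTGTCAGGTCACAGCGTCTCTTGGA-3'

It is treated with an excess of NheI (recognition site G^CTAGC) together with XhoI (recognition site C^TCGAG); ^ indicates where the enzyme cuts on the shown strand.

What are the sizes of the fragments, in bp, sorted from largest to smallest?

94, 43, 38, 33, 25, 12 bp

NheI sites (GCTAGC) start at positions 12, 37, 108, 151.
NheI cuts after the first base of each site, so after positions 12, 37, 108, 151.
The XhoI site (CTCGAG) starts at position 75.
XhoI cuts after the first base of each site, so after position 75.
Combined cut positions: 12, 37, 75, 108, 151.
Linear molecule, 5 cuts → 6 fragments:
  1–12 → 12 bp
  13–37 → 25 bp
  38–75 → 38 bp
  76–108 → 33 bp
  109–151 → 43 bp
  152–245 → 94 bp
Sorted largest to smallest: 94, 43, 38, 33, 25, 12 bp.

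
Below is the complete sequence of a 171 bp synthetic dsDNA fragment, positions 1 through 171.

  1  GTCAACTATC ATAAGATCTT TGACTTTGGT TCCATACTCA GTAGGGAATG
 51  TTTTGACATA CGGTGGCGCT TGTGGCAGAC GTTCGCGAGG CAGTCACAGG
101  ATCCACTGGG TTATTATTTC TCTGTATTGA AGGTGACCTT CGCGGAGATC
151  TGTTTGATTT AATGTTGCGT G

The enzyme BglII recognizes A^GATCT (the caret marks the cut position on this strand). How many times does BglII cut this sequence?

2

AGATCT occurs starting at positions 14, 146.
BglII cuts at 2 sites.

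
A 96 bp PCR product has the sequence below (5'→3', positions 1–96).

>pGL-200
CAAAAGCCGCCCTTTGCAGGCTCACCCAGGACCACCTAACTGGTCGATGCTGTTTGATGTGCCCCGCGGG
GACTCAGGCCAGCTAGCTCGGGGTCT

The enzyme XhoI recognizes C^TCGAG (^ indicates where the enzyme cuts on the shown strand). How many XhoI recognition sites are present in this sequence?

0

No occurrence of CTCGAG is present in the sequence.
XhoI does not cut: 0 sites.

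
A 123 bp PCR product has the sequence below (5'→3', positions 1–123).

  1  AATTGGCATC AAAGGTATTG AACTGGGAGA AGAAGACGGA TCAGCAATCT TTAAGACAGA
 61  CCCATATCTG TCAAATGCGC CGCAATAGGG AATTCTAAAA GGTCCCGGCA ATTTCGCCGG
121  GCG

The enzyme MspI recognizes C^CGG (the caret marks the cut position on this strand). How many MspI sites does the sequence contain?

CCGG occurs starting at positions 105, 117.
MspI cuts at 2 sites.

2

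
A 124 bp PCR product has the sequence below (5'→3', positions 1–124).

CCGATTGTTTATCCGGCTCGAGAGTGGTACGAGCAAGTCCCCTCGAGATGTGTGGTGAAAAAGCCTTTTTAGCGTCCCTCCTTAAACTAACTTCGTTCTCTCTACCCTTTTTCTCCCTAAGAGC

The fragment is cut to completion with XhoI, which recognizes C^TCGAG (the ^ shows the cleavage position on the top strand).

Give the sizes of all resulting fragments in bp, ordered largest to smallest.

82, 25, 17 bp

XhoI sites (CTCGAG) start at positions 17, 42.
XhoI cuts after the first base of each site, so after positions 17, 42.
Linear molecule, 2 cuts → 3 fragments:
  1–17 → 17 bp
  18–42 → 25 bp
  43–124 → 82 bp
Sorted largest to smallest: 82, 25, 17 bp.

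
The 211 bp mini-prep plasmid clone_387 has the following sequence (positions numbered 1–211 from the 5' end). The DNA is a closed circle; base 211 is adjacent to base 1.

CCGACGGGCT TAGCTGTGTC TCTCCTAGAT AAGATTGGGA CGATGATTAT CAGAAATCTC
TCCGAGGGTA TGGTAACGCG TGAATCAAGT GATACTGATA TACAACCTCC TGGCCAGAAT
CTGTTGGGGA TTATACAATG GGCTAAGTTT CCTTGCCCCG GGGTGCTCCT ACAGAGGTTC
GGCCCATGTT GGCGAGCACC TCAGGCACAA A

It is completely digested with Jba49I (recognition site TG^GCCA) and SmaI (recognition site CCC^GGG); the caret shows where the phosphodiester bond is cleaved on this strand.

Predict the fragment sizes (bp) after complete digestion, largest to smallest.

The Jba49I site (TGGCCA) starts at position 111.
Jba49I cuts after base 2 of each site, so after position 112.
The SmaI site (CCCGGG) starts at position 157.
SmaI cuts after base 3 of each site, so after position 159.
Combined cut positions: 112, 159.
Circular molecule, 2 cuts → 2 fragments:
  113–159 → 47 bp
  160–211 then 1–112 → 52 + 112 = 164 bp
Sorted largest to smallest: 164, 47 bp.

164, 47 bp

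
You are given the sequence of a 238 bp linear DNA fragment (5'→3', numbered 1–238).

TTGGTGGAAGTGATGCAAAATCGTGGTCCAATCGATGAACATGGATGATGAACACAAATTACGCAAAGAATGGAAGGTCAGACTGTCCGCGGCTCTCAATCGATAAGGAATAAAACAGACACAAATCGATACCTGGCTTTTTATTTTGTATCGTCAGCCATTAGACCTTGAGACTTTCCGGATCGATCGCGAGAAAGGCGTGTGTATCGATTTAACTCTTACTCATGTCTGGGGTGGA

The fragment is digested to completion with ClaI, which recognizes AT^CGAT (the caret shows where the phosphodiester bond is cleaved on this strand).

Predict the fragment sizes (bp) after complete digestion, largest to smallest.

ClaI sites (ATCGAT) start at positions 31, 99, 125, 182, 206.
ClaI cuts after base 2 of each site, so after positions 32, 100, 126, 183, 207.
Linear molecule, 5 cuts → 6 fragments:
  1–32 → 32 bp
  33–100 → 68 bp
  101–126 → 26 bp
  127–183 → 57 bp
  184–207 → 24 bp
  208–238 → 31 bp
Sorted largest to smallest: 68, 57, 32, 31, 26, 24 bp.

68, 57, 32, 31, 26, 24 bp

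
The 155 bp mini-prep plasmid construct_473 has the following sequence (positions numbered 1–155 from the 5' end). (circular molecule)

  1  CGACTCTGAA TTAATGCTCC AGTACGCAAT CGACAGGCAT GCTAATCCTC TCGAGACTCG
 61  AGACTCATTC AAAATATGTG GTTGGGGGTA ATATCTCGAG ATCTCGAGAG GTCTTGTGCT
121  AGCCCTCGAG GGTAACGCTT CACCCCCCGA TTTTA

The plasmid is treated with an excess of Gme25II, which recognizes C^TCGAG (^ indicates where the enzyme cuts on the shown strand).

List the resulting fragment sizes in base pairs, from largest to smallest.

80, 38, 22, 8, 7 bp

Gme25II sites (CTCGAG) start at positions 50, 57, 95, 103, 125.
Gme25II cuts after the first base of each site, so after positions 50, 57, 95, 103, 125.
Circular molecule, 5 cuts → 5 fragments:
  51–57 → 7 bp
  58–95 → 38 bp
  96–103 → 8 bp
  104–125 → 22 bp
  126–155 then 1–50 → 30 + 50 = 80 bp
Sorted largest to smallest: 80, 38, 22, 8, 7 bp.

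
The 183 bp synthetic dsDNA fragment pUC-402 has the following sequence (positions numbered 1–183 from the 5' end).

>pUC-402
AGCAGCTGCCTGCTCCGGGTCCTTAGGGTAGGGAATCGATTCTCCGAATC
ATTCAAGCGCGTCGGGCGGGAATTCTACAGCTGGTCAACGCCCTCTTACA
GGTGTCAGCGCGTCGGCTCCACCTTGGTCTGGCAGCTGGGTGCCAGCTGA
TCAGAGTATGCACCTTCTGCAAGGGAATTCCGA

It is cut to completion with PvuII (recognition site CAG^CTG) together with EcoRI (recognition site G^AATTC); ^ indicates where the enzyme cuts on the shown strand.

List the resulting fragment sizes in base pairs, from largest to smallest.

65, 55, 29, 11, 10, 8, 5 bp

PvuII sites (CAGCTG) start at positions 3, 78, 133, 144.
PvuII cuts after base 3 of each site, so after positions 5, 80, 135, 146.
EcoRI sites (GAATTC) start at positions 70, 175.
EcoRI cuts after the first base of each site, so after positions 70, 175.
Combined cut positions: 5, 70, 80, 135, 146, 175.
Linear molecule, 6 cuts → 7 fragments:
  1–5 → 5 bp
  6–70 → 65 bp
  71–80 → 10 bp
  81–135 → 55 bp
  136–146 → 11 bp
  147–175 → 29 bp
  176–183 → 8 bp
Sorted largest to smallest: 65, 55, 29, 11, 10, 8, 5 bp.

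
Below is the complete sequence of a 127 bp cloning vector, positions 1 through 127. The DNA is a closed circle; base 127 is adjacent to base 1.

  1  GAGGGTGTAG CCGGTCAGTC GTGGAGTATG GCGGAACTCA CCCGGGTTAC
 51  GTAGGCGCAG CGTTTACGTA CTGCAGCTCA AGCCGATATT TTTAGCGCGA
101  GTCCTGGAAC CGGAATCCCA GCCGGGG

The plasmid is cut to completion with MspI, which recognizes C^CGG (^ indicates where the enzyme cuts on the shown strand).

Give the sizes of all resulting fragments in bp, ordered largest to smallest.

68, 31, 16, 12 bp

MspI sites (CCGG) start at positions 11, 42, 110, 122.
MspI cuts after the first base of each site, so after positions 11, 42, 110, 122.
Circular molecule, 4 cuts → 4 fragments:
  12–42 → 31 bp
  43–110 → 68 bp
  111–122 → 12 bp
  123–127 then 1–11 → 5 + 11 = 16 bp
Sorted largest to smallest: 68, 31, 16, 12 bp.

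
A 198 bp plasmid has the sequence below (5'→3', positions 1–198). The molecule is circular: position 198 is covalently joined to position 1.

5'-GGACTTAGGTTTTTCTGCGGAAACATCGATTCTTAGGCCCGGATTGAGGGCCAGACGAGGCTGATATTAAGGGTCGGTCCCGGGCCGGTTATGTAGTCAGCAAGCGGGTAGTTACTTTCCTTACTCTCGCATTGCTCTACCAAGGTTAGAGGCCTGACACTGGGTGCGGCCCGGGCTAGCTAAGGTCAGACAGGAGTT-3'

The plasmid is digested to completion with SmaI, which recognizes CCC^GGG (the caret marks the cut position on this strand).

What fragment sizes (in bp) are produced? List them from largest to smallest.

SmaI sites (CCCGGG) start at positions 79, 170.
SmaI cuts after base 3 of each site, so after positions 81, 172.
Circular molecule, 2 cuts → 2 fragments:
  82–172 → 91 bp
  173–198 then 1–81 → 26 + 81 = 107 bp
Sorted largest to smallest: 107, 91 bp.

107, 91 bp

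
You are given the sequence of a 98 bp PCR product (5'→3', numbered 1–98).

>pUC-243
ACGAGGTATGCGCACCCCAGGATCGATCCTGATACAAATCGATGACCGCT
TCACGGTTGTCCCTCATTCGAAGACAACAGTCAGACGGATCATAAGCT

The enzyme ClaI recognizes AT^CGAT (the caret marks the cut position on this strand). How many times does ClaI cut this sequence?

ATCGAT occurs starting at positions 22, 38.
ClaI cuts at 2 sites.

2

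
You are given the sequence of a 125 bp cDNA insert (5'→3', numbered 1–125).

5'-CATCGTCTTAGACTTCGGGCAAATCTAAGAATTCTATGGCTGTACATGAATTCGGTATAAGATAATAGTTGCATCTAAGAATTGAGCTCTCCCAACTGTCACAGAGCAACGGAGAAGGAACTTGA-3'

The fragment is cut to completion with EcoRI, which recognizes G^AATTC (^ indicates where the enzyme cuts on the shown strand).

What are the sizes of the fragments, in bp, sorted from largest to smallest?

77, 29, 19 bp

EcoRI sites (GAATTC) start at positions 29, 48.
EcoRI cuts after the first base of each site, so after positions 29, 48.
Linear molecule, 2 cuts → 3 fragments:
  1–29 → 29 bp
  30–48 → 19 bp
  49–125 → 77 bp
Sorted largest to smallest: 77, 29, 19 bp.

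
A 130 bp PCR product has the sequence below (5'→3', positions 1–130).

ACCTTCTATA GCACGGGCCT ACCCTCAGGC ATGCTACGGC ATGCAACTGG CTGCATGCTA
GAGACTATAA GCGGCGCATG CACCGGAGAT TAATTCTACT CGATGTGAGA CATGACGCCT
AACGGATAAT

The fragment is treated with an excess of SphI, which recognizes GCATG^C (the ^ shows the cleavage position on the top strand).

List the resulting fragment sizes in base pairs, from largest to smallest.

SphI sites (GCATGC) start at positions 29, 39, 53, 76.
SphI cuts after base 5 of each site (before the last base), so after positions 33, 43, 57, 80.
Linear molecule, 4 cuts → 5 fragments:
  1–33 → 33 bp
  34–43 → 10 bp
  44–57 → 14 bp
  58–80 → 23 bp
  81–130 → 50 bp
Sorted largest to smallest: 50, 33, 23, 14, 10 bp.

50, 33, 23, 14, 10 bp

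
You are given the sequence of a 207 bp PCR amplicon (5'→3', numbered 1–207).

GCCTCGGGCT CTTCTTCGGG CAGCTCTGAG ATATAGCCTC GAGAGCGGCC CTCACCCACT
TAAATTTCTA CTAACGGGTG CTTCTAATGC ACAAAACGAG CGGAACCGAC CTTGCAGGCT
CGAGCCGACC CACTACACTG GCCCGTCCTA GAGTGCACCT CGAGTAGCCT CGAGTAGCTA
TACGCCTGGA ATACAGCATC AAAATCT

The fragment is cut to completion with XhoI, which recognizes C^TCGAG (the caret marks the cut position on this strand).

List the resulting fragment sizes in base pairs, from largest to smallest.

81, 40, 38, 38, 10 bp

XhoI sites (CTCGAG) start at positions 38, 119, 159, 169.
XhoI cuts after the first base of each site, so after positions 38, 119, 159, 169.
Linear molecule, 4 cuts → 5 fragments:
  1–38 → 38 bp
  39–119 → 81 bp
  120–159 → 40 bp
  160–169 → 10 bp
  170–207 → 38 bp
Sorted largest to smallest: 81, 40, 38, 38, 10 bp.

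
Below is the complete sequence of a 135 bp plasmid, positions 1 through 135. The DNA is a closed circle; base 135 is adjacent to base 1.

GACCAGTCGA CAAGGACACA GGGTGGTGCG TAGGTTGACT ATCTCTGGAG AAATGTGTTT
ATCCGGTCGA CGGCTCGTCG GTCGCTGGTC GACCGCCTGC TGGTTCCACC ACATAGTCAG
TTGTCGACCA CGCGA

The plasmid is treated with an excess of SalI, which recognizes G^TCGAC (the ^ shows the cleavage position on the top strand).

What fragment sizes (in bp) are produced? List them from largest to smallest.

SalI sites (GTCGAC) start at positions 6, 66, 88, 123.
SalI cuts after the first base of each site, so after positions 6, 66, 88, 123.
Circular molecule, 4 cuts → 4 fragments:
  7–66 → 60 bp
  67–88 → 22 bp
  89–123 → 35 bp
  124–135 then 1–6 → 12 + 6 = 18 bp
Sorted largest to smallest: 60, 35, 22, 18 bp.

60, 35, 22, 18 bp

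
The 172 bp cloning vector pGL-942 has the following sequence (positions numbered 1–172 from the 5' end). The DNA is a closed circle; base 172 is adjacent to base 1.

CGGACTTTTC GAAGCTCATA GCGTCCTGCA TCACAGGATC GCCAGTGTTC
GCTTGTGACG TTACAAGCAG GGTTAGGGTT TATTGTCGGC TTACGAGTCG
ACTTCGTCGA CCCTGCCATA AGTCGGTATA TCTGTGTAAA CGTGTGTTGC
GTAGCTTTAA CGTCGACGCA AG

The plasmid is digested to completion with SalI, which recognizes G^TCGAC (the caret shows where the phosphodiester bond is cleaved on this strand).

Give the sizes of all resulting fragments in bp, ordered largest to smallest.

107, 56, 9 bp

SalI sites (GTCGAC) start at positions 97, 106, 162.
SalI cuts after the first base of each site, so after positions 97, 106, 162.
Circular molecule, 3 cuts → 3 fragments:
  98–106 → 9 bp
  107–162 → 56 bp
  163–172 then 1–97 → 10 + 97 = 107 bp
Sorted largest to smallest: 107, 56, 9 bp.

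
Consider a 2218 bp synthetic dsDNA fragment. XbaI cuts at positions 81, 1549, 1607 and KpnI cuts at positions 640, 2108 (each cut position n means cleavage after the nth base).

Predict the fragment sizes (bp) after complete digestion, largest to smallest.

Combined cut positions (sorted): 81, 640, 1549, 1607, 2108.
Linear molecule, 5 cuts → 6 fragments:
  81 − 0 = 81 bp
  640 − 81 = 559 bp
  1549 − 640 = 909 bp
  1607 − 1549 = 58 bp
  2108 − 1607 = 501 bp
  2218 − 2108 = 110 bp
Sorted largest to smallest: 909, 559, 501, 110, 81, 58 bp.

909, 559, 501, 110, 81, 58 bp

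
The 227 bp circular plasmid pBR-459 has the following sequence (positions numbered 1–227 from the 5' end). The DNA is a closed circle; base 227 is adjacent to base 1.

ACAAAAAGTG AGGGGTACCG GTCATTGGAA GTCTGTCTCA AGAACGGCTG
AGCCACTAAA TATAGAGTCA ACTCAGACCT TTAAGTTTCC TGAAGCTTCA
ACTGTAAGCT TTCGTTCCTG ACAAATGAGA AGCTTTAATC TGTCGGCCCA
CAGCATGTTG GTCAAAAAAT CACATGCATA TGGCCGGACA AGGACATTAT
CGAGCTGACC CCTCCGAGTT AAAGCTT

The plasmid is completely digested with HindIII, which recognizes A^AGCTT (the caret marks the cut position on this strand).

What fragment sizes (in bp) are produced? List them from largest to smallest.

HindIII sites (AAGCTT) start at positions 93, 106, 130, 222.
HindIII cuts after the first base of each site, so after positions 93, 106, 130, 222.
Circular molecule, 4 cuts → 4 fragments:
  94–106 → 13 bp
  107–130 → 24 bp
  131–222 → 92 bp
  223–227 then 1–93 → 5 + 93 = 98 bp
Sorted largest to smallest: 98, 92, 24, 13 bp.

98, 92, 24, 13 bp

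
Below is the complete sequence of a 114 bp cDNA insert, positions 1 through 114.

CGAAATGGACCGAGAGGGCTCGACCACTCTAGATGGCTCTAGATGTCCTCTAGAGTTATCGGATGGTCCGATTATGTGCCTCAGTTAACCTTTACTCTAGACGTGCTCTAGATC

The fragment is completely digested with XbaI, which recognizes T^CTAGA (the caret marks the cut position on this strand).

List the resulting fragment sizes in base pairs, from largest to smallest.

47, 28, 11, 11, 10, 7 bp

XbaI sites (TCTAGA) start at positions 28, 38, 49, 96, 107.
XbaI cuts after the first base of each site, so after positions 28, 38, 49, 96, 107.
Linear molecule, 5 cuts → 6 fragments:
  1–28 → 28 bp
  29–38 → 10 bp
  39–49 → 11 bp
  50–96 → 47 bp
  97–107 → 11 bp
  108–114 → 7 bp
Sorted largest to smallest: 47, 28, 11, 11, 10, 7 bp.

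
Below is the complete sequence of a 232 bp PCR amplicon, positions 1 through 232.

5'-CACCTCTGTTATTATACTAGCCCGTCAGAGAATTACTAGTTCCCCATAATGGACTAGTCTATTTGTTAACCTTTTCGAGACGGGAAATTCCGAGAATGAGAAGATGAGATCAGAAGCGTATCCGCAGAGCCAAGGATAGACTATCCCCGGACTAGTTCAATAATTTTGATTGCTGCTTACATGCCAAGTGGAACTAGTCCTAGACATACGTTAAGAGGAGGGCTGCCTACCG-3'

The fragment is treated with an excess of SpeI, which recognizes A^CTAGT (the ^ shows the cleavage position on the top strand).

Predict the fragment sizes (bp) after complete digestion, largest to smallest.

98, 42, 39, 35, 18 bp

SpeI sites (ACTAGT) start at positions 35, 53, 151, 193.
SpeI cuts after the first base of each site, so after positions 35, 53, 151, 193.
Linear molecule, 4 cuts → 5 fragments:
  1–35 → 35 bp
  36–53 → 18 bp
  54–151 → 98 bp
  152–193 → 42 bp
  194–232 → 39 bp
Sorted largest to smallest: 98, 42, 39, 35, 18 bp.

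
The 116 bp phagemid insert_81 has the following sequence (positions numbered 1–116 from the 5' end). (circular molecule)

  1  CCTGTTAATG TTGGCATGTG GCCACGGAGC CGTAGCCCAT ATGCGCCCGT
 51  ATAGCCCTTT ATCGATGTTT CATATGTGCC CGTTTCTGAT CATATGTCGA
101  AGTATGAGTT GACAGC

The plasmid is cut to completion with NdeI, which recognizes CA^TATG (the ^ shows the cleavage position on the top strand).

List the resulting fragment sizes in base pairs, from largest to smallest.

NdeI sites (CATATG) start at positions 38, 71, 91.
NdeI cuts after base 2 of each site, so after positions 39, 72, 92.
Circular molecule, 3 cuts → 3 fragments:
  40–72 → 33 bp
  73–92 → 20 bp
  93–116 then 1–39 → 24 + 39 = 63 bp
Sorted largest to smallest: 63, 33, 20 bp.

63, 33, 20 bp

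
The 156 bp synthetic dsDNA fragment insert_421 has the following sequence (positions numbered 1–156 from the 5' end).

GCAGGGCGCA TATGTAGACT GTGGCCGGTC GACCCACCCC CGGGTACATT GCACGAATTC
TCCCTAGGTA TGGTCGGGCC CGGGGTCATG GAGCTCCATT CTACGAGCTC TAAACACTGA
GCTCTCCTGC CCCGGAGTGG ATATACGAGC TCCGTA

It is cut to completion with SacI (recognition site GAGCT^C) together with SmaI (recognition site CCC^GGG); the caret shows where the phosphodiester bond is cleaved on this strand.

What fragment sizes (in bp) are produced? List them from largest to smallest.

SacI sites (GAGCTC) start at positions 91, 105, 119, 147.
SacI cuts after base 5 of each site (before the last base), so after positions 95, 109, 123, 151.
SmaI sites (CCCGGG) start at positions 39, 79.
SmaI cuts after base 3 of each site, so after positions 41, 81.
Combined cut positions: 41, 81, 95, 109, 123, 151.
Linear molecule, 6 cuts → 7 fragments:
  1–41 → 41 bp
  42–81 → 40 bp
  82–95 → 14 bp
  96–109 → 14 bp
  110–123 → 14 bp
  124–151 → 28 bp
  152–156 → 5 bp
Sorted largest to smallest: 41, 40, 28, 14, 14, 14, 5 bp.

41, 40, 28, 14, 14, 14, 5 bp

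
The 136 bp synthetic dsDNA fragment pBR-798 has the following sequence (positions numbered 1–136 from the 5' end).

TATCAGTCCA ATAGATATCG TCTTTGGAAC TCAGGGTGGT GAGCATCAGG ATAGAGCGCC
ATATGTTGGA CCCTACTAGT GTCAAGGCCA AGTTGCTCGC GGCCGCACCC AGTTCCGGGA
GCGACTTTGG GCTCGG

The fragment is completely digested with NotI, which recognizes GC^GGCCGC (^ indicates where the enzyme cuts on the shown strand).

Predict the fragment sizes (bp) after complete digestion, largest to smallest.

The NotI site (GCGGCCGC) starts at position 99.
NotI cuts after base 2 of each site, so after position 100.
Linear molecule, 1 cut → 2 fragments:
  1–100 → 100 bp
  101–136 → 36 bp
Sorted largest to smallest: 100, 36 bp.

100, 36 bp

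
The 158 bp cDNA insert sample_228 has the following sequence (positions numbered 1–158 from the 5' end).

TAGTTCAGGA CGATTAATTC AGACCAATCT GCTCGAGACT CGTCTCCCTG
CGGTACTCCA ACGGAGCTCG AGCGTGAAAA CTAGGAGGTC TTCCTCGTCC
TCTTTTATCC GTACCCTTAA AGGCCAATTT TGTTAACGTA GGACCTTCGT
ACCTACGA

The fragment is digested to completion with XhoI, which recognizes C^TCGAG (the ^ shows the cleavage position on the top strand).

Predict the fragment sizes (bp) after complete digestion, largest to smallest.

XhoI sites (CTCGAG) start at positions 32, 67.
XhoI cuts after the first base of each site, so after positions 32, 67.
Linear molecule, 2 cuts → 3 fragments:
  1–32 → 32 bp
  33–67 → 35 bp
  68–158 → 91 bp
Sorted largest to smallest: 91, 35, 32 bp.

91, 35, 32 bp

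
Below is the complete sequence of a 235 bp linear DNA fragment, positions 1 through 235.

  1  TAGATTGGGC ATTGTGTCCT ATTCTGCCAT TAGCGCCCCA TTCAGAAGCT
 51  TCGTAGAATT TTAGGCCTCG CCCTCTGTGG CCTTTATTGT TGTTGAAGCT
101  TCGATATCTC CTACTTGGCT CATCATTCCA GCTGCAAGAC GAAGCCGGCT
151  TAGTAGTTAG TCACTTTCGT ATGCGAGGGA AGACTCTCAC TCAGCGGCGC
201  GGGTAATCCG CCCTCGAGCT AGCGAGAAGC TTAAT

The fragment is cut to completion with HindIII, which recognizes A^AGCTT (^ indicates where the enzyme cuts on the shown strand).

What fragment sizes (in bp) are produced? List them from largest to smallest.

HindIII sites (AAGCTT) start at positions 46, 96, 227.
HindIII cuts after the first base of each site, so after positions 46, 96, 227.
Linear molecule, 3 cuts → 4 fragments:
  1–46 → 46 bp
  47–96 → 50 bp
  97–227 → 131 bp
  228–235 → 8 bp
Sorted largest to smallest: 131, 50, 46, 8 bp.

131, 50, 46, 8 bp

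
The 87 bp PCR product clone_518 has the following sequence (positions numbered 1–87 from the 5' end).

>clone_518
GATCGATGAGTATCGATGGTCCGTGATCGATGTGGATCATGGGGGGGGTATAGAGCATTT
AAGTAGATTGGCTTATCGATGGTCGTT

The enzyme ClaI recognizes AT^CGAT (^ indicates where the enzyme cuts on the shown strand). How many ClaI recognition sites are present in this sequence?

4

ATCGAT occurs starting at positions 2, 12, 26, 75.
ClaI cuts at 4 sites.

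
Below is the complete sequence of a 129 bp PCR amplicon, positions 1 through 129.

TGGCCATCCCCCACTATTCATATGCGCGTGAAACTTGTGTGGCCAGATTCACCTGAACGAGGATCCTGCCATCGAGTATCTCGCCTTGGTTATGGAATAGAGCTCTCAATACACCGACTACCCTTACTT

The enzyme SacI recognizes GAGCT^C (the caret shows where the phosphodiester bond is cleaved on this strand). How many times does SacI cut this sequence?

1

GAGCTC occurs starting at position 100.
SacI cuts at 1 site.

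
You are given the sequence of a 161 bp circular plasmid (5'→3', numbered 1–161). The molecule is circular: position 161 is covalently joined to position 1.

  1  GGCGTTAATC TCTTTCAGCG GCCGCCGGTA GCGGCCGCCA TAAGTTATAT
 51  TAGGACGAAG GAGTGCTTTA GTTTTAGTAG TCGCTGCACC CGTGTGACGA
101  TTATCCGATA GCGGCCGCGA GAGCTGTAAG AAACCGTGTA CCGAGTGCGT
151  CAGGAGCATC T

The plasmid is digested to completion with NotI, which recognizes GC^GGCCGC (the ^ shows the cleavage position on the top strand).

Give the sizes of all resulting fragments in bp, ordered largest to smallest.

80, 68, 13 bp

NotI sites (GCGGCCGC) start at positions 18, 31, 111.
NotI cuts after base 2 of each site, so after positions 19, 32, 112.
Circular molecule, 3 cuts → 3 fragments:
  20–32 → 13 bp
  33–112 → 80 bp
  113–161 then 1–19 → 49 + 19 = 68 bp
Sorted largest to smallest: 80, 68, 13 bp.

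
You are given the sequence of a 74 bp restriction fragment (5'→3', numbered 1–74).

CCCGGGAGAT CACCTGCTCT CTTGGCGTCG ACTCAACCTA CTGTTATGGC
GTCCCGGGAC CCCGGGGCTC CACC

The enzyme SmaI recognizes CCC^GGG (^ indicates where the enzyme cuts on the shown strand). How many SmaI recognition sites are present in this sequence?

3

CCCGGG occurs starting at positions 1, 53, 61.
SmaI cuts at 3 sites.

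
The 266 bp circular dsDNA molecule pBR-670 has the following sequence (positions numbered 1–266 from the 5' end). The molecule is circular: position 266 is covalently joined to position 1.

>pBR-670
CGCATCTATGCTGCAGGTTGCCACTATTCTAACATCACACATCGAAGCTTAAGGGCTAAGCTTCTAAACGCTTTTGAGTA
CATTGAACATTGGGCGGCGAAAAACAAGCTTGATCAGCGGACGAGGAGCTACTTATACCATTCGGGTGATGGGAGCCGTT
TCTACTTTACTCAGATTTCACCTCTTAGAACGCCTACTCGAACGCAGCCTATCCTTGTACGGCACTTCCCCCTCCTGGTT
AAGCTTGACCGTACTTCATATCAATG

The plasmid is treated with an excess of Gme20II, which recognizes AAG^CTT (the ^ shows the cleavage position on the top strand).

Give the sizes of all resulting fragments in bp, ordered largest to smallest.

135, 70, 48, 13 bp

Gme20II sites (AAGCTT) start at positions 45, 58, 106, 241.
Gme20II cuts after base 3 of each site, so after positions 47, 60, 108, 243.
Circular molecule, 4 cuts → 4 fragments:
  48–60 → 13 bp
  61–108 → 48 bp
  109–243 → 135 bp
  244–266 then 1–47 → 23 + 47 = 70 bp
Sorted largest to smallest: 135, 70, 48, 13 bp.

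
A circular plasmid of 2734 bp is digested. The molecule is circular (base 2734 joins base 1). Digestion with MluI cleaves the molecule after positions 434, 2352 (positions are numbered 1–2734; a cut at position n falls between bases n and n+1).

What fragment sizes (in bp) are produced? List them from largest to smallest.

Circular molecule, 2 cuts → 2 fragments:
  2352 − 434 = 1918 bp
  wrap: 2734 − 2352 + 434 = 816 bp
Sorted largest to smallest: 1918, 816 bp.

1918, 816 bp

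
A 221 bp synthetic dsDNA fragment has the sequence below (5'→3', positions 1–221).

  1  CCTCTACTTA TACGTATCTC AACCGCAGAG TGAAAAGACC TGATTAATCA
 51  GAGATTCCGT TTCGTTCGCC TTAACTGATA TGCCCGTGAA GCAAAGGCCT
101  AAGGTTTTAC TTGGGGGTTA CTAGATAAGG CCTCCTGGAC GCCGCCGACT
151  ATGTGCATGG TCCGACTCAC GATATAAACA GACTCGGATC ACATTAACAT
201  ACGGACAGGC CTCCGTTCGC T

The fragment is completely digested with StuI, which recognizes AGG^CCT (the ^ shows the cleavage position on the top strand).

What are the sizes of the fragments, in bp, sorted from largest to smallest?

StuI sites (AGGCCT) start at positions 95, 128, 207.
StuI cuts after base 3 of each site, so after positions 97, 130, 209.
Linear molecule, 3 cuts → 4 fragments:
  1–97 → 97 bp
  98–130 → 33 bp
  131–209 → 79 bp
  210–221 → 12 bp
Sorted largest to smallest: 97, 79, 33, 12 bp.

97, 79, 33, 12 bp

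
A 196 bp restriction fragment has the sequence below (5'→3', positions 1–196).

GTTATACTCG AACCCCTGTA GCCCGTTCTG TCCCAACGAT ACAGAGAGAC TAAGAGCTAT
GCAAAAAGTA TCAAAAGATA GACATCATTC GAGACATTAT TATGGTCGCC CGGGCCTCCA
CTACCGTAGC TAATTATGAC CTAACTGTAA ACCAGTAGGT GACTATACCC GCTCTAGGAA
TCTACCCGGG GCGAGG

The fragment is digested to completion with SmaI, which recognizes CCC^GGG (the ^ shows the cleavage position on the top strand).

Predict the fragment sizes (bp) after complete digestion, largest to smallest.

SmaI sites (CCCGGG) start at positions 109, 185.
SmaI cuts after base 3 of each site, so after positions 111, 187.
Linear molecule, 2 cuts → 3 fragments:
  1–111 → 111 bp
  112–187 → 76 bp
  188–196 → 9 bp
Sorted largest to smallest: 111, 76, 9 bp.

111, 76, 9 bp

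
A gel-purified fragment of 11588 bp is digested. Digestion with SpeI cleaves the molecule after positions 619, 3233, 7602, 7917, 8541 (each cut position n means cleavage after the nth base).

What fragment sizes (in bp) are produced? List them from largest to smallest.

Linear molecule, 5 cuts → 6 fragments:
  619 − 0 = 619 bp
  3233 − 619 = 2614 bp
  7602 − 3233 = 4369 bp
  7917 − 7602 = 315 bp
  8541 − 7917 = 624 bp
  11588 − 8541 = 3047 bp
Sorted largest to smallest: 4369, 3047, 2614, 624, 619, 315 bp.

4369, 3047, 2614, 624, 619, 315 bp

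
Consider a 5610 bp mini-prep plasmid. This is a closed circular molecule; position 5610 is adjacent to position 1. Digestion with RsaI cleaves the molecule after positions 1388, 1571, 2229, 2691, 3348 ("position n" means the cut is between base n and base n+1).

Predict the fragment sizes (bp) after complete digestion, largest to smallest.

Circular molecule, 5 cuts → 5 fragments:
  1571 − 1388 = 183 bp
  2229 − 1571 = 658 bp
  2691 − 2229 = 462 bp
  3348 − 2691 = 657 bp
  wrap: 5610 − 3348 + 1388 = 3650 bp
Sorted largest to smallest: 3650, 658, 657, 462, 183 bp.

3650, 658, 657, 462, 183 bp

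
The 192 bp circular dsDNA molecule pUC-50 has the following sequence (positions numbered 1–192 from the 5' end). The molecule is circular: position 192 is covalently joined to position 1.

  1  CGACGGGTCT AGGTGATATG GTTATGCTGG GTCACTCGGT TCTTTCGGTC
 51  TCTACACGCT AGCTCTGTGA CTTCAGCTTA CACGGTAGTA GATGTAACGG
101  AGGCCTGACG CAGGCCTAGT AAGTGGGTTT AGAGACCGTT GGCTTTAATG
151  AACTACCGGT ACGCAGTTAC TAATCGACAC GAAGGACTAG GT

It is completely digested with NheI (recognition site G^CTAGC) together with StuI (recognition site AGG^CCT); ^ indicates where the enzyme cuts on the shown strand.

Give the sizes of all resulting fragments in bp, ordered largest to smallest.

The NheI site (GCTAGC) starts at position 58.
NheI cuts after the first base of each site, so after position 58.
StuI sites (AGGCCT) start at positions 101, 112.
StuI cuts after base 3 of each site, so after positions 103, 114.
Combined cut positions: 58, 103, 114.
Circular molecule, 3 cuts → 3 fragments:
  59–103 → 45 bp
  104–114 → 11 bp
  115–192 then 1–58 → 78 + 58 = 136 bp
Sorted largest to smallest: 136, 45, 11 bp.

136, 45, 11 bp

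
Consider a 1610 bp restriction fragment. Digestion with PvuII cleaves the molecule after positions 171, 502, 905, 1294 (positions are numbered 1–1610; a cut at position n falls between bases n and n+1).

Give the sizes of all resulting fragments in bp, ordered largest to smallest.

403, 389, 331, 316, 171 bp

Linear molecule, 4 cuts → 5 fragments:
  171 − 0 = 171 bp
  502 − 171 = 331 bp
  905 − 502 = 403 bp
  1294 − 905 = 389 bp
  1610 − 1294 = 316 bp
Sorted largest to smallest: 403, 389, 331, 316, 171 bp.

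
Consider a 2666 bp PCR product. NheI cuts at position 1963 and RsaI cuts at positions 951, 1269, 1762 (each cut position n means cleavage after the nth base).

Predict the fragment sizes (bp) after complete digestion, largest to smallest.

Combined cut positions (sorted): 951, 1269, 1762, 1963.
Linear molecule, 4 cuts → 5 fragments:
  951 − 0 = 951 bp
  1269 − 951 = 318 bp
  1762 − 1269 = 493 bp
  1963 − 1762 = 201 bp
  2666 − 1963 = 703 bp
Sorted largest to smallest: 951, 703, 493, 318, 201 bp.

951, 703, 493, 318, 201 bp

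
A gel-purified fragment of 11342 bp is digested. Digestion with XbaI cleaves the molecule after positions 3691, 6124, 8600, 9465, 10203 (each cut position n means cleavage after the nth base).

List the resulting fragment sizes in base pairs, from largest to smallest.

Linear molecule, 5 cuts → 6 fragments:
  3691 − 0 = 3691 bp
  6124 − 3691 = 2433 bp
  8600 − 6124 = 2476 bp
  9465 − 8600 = 865 bp
  10203 − 9465 = 738 bp
  11342 − 10203 = 1139 bp
Sorted largest to smallest: 3691, 2476, 2433, 1139, 865, 738 bp.

3691, 2476, 2433, 1139, 865, 738 bp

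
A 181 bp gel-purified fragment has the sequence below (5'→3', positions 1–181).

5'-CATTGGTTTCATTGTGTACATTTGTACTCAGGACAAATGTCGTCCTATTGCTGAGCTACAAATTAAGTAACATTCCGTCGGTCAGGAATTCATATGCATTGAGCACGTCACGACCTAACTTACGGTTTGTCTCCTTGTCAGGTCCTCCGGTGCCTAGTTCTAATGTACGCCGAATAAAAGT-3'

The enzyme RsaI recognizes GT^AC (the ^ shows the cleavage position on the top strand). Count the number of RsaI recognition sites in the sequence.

3

GTAC occurs starting at positions 16, 24, 165.
RsaI cuts at 3 sites.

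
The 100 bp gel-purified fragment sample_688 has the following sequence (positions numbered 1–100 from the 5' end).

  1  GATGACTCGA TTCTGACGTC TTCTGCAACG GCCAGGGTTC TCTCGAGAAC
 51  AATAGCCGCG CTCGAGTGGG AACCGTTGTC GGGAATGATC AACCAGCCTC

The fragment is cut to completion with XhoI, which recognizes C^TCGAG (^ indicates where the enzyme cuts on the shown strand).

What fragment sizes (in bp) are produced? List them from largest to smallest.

42, 39, 19 bp

XhoI sites (CTCGAG) start at positions 42, 61.
XhoI cuts after the first base of each site, so after positions 42, 61.
Linear molecule, 2 cuts → 3 fragments:
  1–42 → 42 bp
  43–61 → 19 bp
  62–100 → 39 bp
Sorted largest to smallest: 42, 39, 19 bp.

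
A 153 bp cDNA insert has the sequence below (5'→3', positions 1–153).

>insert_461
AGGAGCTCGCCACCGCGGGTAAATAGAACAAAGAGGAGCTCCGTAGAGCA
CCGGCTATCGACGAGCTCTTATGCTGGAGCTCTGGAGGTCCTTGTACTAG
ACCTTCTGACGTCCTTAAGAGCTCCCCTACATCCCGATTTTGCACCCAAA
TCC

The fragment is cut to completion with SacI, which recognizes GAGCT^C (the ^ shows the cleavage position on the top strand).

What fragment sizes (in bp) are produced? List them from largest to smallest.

42, 33, 30, 27, 14, 7 bp

SacI sites (GAGCTC) start at positions 3, 36, 63, 77, 119.
SacI cuts after base 5 of each site (before the last base), so after positions 7, 40, 67, 81, 123.
Linear molecule, 5 cuts → 6 fragments:
  1–7 → 7 bp
  8–40 → 33 bp
  41–67 → 27 bp
  68–81 → 14 bp
  82–123 → 42 bp
  124–153 → 30 bp
Sorted largest to smallest: 42, 33, 30, 27, 14, 7 bp.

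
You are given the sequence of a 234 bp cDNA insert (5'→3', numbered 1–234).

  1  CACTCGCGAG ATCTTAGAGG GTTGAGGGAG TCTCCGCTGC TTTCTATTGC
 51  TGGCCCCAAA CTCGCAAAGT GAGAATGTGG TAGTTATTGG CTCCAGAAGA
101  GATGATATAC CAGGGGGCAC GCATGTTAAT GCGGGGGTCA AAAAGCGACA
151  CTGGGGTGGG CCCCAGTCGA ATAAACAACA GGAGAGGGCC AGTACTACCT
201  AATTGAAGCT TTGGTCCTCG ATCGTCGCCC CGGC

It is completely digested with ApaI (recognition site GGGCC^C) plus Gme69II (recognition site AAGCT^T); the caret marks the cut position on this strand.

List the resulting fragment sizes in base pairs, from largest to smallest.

The ApaI site (GGGCCC) starts at position 158.
ApaI cuts after base 5 of each site (before the last base), so after position 162.
The Gme69II site (AAGCTT) starts at position 206.
Gme69II cuts after base 5 of each site (before the last base), so after position 210.
Combined cut positions: 162, 210.
Linear molecule, 2 cuts → 3 fragments:
  1–162 → 162 bp
  163–210 → 48 bp
  211–234 → 24 bp
Sorted largest to smallest: 162, 48, 24 bp.

162, 48, 24 bp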